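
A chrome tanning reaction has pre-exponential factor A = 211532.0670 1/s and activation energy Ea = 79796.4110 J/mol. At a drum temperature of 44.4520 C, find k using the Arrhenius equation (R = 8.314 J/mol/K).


T_K = T_C + 273.15 = 44.4520 + 273.15 = 317.6020 K
exponent = -Ea / (R * T_K) = -79796.4110 / (8.314 * 317.6020) = -30.2197
k = A * exp(exponent) = 211532.0670 * exp(-30.2197) = 1.5890e-08 1/s


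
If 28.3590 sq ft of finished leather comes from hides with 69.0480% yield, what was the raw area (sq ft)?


Formula: raw = finished * 100 / yield
Substituting: raw = 28.3590 * 100 / 69.0480
Result: 41.0714 sq ft


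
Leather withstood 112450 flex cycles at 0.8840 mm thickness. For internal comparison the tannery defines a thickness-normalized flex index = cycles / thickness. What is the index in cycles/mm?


Formula: Index = cycles / thickness
Substituting: Index = 112450 / 0.8840
Result: 127205.8824 cycles/mm


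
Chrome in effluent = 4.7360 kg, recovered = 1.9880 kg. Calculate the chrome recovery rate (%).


Formula: Recovery = recovered / input * 100
Substituting: Recovery = 1.9880 / 4.7360 * 100
Result: 41.9764 %


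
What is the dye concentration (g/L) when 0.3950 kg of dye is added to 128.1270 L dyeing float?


Formula: Conc = dye_mass(kg) / volume(L) * 1000
Substituting: Conc = 0.3950 / 128.1270 * 1000
Result: 3.0829 g/L


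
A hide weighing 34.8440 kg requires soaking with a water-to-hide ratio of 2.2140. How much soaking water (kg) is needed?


Formula: Water = hide_weight * ratio
Substituting: Water = 34.8440 * 2.2140
Result: 77.1446 kg


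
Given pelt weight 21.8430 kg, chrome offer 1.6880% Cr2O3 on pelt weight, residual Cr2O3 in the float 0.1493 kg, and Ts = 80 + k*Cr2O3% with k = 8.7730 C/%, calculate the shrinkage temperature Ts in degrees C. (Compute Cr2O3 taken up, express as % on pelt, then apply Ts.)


Offered = pelt * offer_pct / 100 = 21.8430 * 1.6880 / 100 = 0.3687 kg
Uptake = offered - residual = 0.3687 - 0.1493 = 0.2194 kg
Cr2O3% on pelt = uptake / pelt * 100 = 0.2194 / 21.8430 * 100 = 1.0045 %
Ts = 80 + k * Cr2O3% = 80 + 8.7730 * 1.0045 = 88.8124 C


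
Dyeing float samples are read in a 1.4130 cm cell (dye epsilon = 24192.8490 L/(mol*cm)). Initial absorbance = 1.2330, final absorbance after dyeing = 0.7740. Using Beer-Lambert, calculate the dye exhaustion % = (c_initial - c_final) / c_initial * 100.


c_initial = A_i / (epsilon * l) = 1.2330 / (24192.8490 * 1.4130) = 3.6069e-05 mol/L
c_final = A_f / (epsilon * l) = 0.7740 / (24192.8490 * 1.4130) = 2.2642e-05 mol/L
Exhaustion = (c_initial - c_final) / c_initial * 100 = (3.6069e-05 - 2.2642e-05) / 3.6069e-05 * 100 = 37.2263 %


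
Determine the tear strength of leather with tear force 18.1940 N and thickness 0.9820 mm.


Formula: Tear strength = force / thickness
Substituting: Tear strength = 18.1940 / 0.9820
Result: 18.5275 N/mm


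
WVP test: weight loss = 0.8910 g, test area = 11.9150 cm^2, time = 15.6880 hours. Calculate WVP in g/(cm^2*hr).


Formula: WVP = loss / (area * time)
Substituting: WVP = 0.8910 / (11.9150 * 15.6880)
Result: 0.00476668 g/(cm^2*hr)


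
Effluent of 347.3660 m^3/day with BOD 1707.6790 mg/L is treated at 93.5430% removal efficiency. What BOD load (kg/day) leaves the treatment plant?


Load_in = volume * conc / 1000 = 347.3660 * 1707.6790 / 1000 = 593.1896 kg/day
Removed = Load_in * eff / 100 = 593.1896 * 93.5430 / 100 = 554.8874 kg/day
Load_out = Load_in - Removed = 593.1896 - 554.8874 = 38.3023 kg/day


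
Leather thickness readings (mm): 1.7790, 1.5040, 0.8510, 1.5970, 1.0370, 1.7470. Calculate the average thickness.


Formula: Average = sum / n
Substituting: Average = 8.5150 / 6
Result: 1.4192 mm


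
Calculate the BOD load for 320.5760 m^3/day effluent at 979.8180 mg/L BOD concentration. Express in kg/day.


Formula: BOD_load = volume * conc / 1000
Substituting: BOD_load = 320.5760 * 979.8180 / 1000
Result: 314.1061 kg/day


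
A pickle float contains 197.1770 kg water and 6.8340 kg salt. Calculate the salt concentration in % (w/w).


Formula: Conc = salt / (water + salt) * 100
Substituting: Conc = 6.8340 / (197.1770 + 6.8340) * 100
Result: 3.3498 %


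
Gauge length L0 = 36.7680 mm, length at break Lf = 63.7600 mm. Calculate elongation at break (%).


Formula: Elongation = (Lf - L0) / L0 * 100
Substituting: Elongation = (63.7600 - 36.7680) / 36.7680 * 100
Result: 73.4117 %


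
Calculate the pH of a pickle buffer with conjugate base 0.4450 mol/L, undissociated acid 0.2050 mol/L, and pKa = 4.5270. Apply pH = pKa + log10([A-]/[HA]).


ratio = [A-] / [HA] = 0.4450 / 0.2050 = 2.1707
log10(ratio) = 0.3366
pH = pKa + log10(ratio) = 4.5270 + 0.3366 = 4.8636


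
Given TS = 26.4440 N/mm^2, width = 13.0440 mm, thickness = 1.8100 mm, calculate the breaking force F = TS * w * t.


Formula: F = TS * w * t
Substituting: F = 26.4440 * 13.0440 * 1.8100
Result: 624.3333 N


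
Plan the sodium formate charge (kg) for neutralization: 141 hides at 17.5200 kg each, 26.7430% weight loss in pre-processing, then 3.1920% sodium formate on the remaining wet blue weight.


Total_raw = N * avg_wt = 141 * 17.5200 = 2470.3200 kg
Substrate = Total_raw * (1 - loss/100) = 2470.3200 * (1 - 26.7430/100) = 1809.6823 kg
Neutralizer = Substrate * pct / 100 = 1809.6823 * 3.1920 / 100 = 57.7651 kg


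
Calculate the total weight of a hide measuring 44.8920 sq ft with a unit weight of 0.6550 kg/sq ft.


Formula: Weight = area * weight_per_sqft
Substituting: Weight = 44.8920 * 0.6550
Result: 29.4043 kg


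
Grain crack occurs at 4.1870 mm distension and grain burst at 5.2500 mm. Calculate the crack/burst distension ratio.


Formula: Ratio = crack / burst
Substituting: Ratio = 4.1870 / 5.2500
Result: 0.7975


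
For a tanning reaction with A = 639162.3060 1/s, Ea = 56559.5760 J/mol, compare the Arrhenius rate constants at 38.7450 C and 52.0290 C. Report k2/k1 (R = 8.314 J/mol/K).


T1 = 38.7450 + 273.15 = 311.8950 K; T2 = 52.0290 + 273.15 = 325.1790 K
k1 = A * exp(-Ea/(R*T1)) = 639162.3060 * exp(-56559.5760/(8.314*311.8950)) = 2.1525e-04 1/s
k2 = A * exp(-Ea/(R*T2)) = 639162.3060 * exp(-56559.5760/(8.314*325.1790)) = 5.2471e-04 1/s
k2/k1 = 5.2471e-04 / 2.1525e-04 = 2.4376


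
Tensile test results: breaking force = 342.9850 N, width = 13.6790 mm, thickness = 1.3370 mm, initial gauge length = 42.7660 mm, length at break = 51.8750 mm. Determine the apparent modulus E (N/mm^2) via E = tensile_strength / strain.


TS = F / (w * t) = 342.9850 / (13.6790 * 1.3370) = 18.7538 N/mm^2
strain = (Lf - L0) / L0 = (51.8750 - 42.7660) / 42.7660 = 0.2130
E = TS / strain = 18.7538 / 0.2130 = 88.0476 N/mm^2


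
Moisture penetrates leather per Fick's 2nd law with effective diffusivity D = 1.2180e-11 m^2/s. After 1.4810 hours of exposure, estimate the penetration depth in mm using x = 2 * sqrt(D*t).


t = 1.4810 hr * 3600 = 5331.6000 s
D * t = 1.2180e-11 * 5331.6000 = 6.4939e-08
x = 2 * sqrt(D*t) = 2 * sqrt(6.4939e-08) = 5.0966e-04 m = 0.5097 mm


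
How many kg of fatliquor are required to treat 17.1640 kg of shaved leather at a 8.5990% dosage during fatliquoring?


Formula: Fat = substrate * pct / 100
Substituting: Fat = 17.1640 * 8.5990 / 100
Result: 1.4759 kg


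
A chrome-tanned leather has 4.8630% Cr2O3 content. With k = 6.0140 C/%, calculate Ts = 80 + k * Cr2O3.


Formula: Ts = 80 + k * Cr2O3
Substituting: Ts = 80 + 6.0140 * 4.8630
Result: 109.2461 C


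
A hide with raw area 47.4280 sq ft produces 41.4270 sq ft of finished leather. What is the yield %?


Formula: Yield = finished / raw * 100
Substituting: Yield = 41.4270 / 47.4280 * 100
Result: 87.3471 %


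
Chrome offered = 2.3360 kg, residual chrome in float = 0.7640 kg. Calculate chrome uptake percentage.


Formula: Uptake = (offered - residual) / offered * 100
Substituting: Uptake = (2.3360 - 0.7640) / 2.3360 * 100
Result: 67.2945 %


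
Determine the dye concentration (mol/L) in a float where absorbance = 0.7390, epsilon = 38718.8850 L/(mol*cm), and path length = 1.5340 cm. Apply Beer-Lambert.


Formula: c = A / (epsilon * l)
Substituting: c = 0.7390 / (38718.8850 * 1.5340)
Result: 1.2442e-05 mol/L


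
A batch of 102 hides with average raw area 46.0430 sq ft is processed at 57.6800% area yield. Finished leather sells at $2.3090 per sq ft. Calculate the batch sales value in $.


Raw_total = N * avg_area = 102 * 46.0430 = 4696.3860 sq ft
Finished = Raw_total * yield / 100 = 4696.3860 * 57.6800 / 100 = 2708.8754 sq ft
Value = Finished * price = 2708.8754 * 2.3090 = 6254.7934 $


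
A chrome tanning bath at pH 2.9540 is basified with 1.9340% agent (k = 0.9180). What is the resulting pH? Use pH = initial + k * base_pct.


Formula: pH_final = pH_initial + k * base_pct
Substituting: pH_final = 2.9540 + 0.9180 * 1.9340
Result: 4.7294


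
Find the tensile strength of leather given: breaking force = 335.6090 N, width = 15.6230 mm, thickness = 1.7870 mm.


Formula: TS = force / (width * thickness)
Substituting: TS = 335.6090 / (15.6230 * 1.7870)
Result: 12.0211 N/mm^2


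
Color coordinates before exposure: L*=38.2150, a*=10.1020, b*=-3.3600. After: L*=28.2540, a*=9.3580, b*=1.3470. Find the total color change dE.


dL = -9.9610, da = -0.7440, db = 4.7070
dE = sqrt((-9.9610)^2 + (-0.7440)^2 + 4.7070^2) = 11.0422


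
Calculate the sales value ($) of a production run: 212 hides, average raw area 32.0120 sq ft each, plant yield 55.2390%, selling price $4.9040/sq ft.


Raw_total = N * avg_area = 212 * 32.0120 = 6786.5440 sq ft
Finished = Raw_total * yield / 100 = 6786.5440 * 55.2390 / 100 = 3748.8190 sq ft
Value = Finished * price = 3748.8190 * 4.9040 = 18384.2086 $


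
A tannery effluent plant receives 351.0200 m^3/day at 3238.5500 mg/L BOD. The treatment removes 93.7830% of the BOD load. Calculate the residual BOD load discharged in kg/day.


Load_in = volume * conc / 1000 = 351.0200 * 3238.5500 / 1000 = 1136.7958 kg/day
Removed = Load_in * eff / 100 = 1136.7958 * 93.7830 / 100 = 1066.1212 kg/day
Load_out = Load_in - Removed = 1136.7958 - 1066.1212 = 70.6746 kg/day


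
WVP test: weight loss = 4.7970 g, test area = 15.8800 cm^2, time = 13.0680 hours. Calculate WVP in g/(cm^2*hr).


Formula: WVP = loss / (area * time)
Substituting: WVP = 4.7970 / (15.8800 * 13.0680)
Result: 0.0231159 g/(cm^2*hr)


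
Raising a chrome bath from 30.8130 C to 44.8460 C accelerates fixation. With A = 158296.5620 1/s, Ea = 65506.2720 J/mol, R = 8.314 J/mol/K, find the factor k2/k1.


T1 = 30.8130 + 273.15 = 303.9630 K; T2 = 44.8460 + 273.15 = 317.9960 K
k1 = A * exp(-Ea/(R*T1)) = 158296.5620 * exp(-65506.2720/(8.314*303.9630)) = 8.7521e-07 1/s
k2 = A * exp(-Ea/(R*T2)) = 158296.5620 * exp(-65506.2720/(8.314*317.9960)) = 2.7472e-06 1/s
k2/k1 = 2.7472e-06 / 8.7521e-07 = 3.1389


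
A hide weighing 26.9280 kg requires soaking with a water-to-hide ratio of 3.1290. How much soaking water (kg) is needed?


Formula: Water = hide_weight * ratio
Substituting: Water = 26.9280 * 3.1290
Result: 84.2577 kg


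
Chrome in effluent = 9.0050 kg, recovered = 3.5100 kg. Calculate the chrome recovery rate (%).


Formula: Recovery = recovered / input * 100
Substituting: Recovery = 3.5100 / 9.0050 * 100
Result: 38.9783 %


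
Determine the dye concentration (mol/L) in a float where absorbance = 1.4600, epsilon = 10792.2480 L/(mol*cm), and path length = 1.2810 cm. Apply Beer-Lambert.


Formula: c = A / (epsilon * l)
Substituting: c = 1.4600 / (10792.2480 * 1.2810)
Result: 1.0561e-04 mol/L


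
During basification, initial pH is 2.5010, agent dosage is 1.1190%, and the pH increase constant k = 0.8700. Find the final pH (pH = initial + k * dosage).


Formula: pH_final = pH_initial + k * base_pct
Substituting: pH_final = 2.5010 + 0.8700 * 1.1190
Result: 3.4745


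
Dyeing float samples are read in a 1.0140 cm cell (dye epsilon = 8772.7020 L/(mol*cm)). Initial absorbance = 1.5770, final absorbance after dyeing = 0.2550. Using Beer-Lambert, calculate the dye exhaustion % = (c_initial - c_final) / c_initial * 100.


c_initial = A_i / (epsilon * l) = 1.5770 / (8772.7020 * 1.0140) = 1.7728e-04 mol/L
c_final = A_f / (epsilon * l) = 0.2550 / (8772.7020 * 1.0140) = 2.8666e-05 mol/L
Exhaustion = (c_initial - c_final) / c_initial * 100 = (1.7728e-04 - 2.8666e-05) / 1.7728e-04 * 100 = 83.8301 %


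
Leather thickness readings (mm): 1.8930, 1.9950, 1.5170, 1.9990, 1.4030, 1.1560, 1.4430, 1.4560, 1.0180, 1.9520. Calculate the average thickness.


Formula: Average = sum / n
Substituting: Average = 15.8320 / 10
Result: 1.5832 mm


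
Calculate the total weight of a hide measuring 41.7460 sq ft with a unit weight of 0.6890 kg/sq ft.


Formula: Weight = area * weight_per_sqft
Substituting: Weight = 41.7460 * 0.6890
Result: 28.7630 kg


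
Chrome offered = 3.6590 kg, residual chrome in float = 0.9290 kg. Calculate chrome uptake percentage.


Formula: Uptake = (offered - residual) / offered * 100
Substituting: Uptake = (3.6590 - 0.9290) / 3.6590 * 100
Result: 74.6105 %


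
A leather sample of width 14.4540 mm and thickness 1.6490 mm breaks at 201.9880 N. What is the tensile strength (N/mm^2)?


Formula: TS = force / (width * thickness)
Substituting: TS = 201.9880 / (14.4540 * 1.6490)
Result: 8.4746 N/mm^2


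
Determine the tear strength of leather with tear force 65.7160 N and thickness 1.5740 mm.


Formula: Tear strength = force / thickness
Substituting: Tear strength = 65.7160 / 1.5740
Result: 41.7510 N/mm


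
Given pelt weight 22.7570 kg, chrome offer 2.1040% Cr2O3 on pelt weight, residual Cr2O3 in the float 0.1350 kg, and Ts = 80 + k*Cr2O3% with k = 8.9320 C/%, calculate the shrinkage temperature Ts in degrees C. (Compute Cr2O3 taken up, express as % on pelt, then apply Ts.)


Offered = pelt * offer_pct / 100 = 22.7570 * 2.1040 / 100 = 0.4788 kg
Uptake = offered - residual = 0.4788 - 0.1350 = 0.3438 kg
Cr2O3% on pelt = uptake / pelt * 100 = 0.3438 / 22.7570 * 100 = 1.5108 %
Ts = 80 + k * Cr2O3% = 80 + 8.9320 * 1.5108 = 93.4943 C


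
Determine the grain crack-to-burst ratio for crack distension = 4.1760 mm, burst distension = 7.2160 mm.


Formula: Ratio = crack / burst
Substituting: Ratio = 4.1760 / 7.2160
Result: 0.5787


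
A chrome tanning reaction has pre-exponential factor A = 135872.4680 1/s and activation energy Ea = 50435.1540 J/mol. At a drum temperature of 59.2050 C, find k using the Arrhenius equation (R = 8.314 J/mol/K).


T_K = T_C + 273.15 = 59.2050 + 273.15 = 332.3550 K
exponent = -Ea / (R * T_K) = -50435.1540 / (8.314 * 332.3550) = -18.2524
k = A * exp(exponent) = 135872.4680 * exp(-18.2524) = 0.00160766 1/s


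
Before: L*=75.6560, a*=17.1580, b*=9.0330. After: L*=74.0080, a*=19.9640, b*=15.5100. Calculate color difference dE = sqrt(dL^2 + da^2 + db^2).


dL = -1.6480, da = 2.8060, db = 6.4770
dE = sqrt((-1.6480)^2 + 2.8060^2 + 6.4770^2) = 7.2485


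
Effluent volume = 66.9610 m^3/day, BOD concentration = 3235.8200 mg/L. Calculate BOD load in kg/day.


Formula: BOD_load = volume * conc / 1000
Substituting: BOD_load = 66.9610 * 3235.8200 / 1000
Result: 216.6737 kg/day


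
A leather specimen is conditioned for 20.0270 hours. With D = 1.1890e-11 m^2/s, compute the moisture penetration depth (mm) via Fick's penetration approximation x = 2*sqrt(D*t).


t = 20.0270 hr * 3600 = 72097.2000 s
D * t = 1.1890e-11 * 72097.2000 = 8.5724e-07
x = 2 * sqrt(D*t) = 2 * sqrt(8.5724e-07) = 0.00185174 m = 1.8517 mm


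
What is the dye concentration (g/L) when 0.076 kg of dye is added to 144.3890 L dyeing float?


Formula: Conc = dye_mass(kg) / volume(L) * 1000
Substituting: Conc = 0.076 / 144.3890 * 1000
Result: 0.5264 g/L


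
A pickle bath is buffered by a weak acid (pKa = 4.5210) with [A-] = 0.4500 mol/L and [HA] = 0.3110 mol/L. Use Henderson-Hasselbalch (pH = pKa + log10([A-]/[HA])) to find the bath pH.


ratio = [A-] / [HA] = 0.4500 / 0.3110 = 1.4469
log10(ratio) = 0.1605
pH = pKa + log10(ratio) = 4.5210 + 0.1605 = 4.6815


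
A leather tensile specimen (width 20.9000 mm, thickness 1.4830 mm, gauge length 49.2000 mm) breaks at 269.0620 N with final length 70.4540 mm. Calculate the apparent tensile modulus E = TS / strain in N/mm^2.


TS = F / (w * t) = 269.0620 / (20.9000 * 1.4830) = 8.6809 N/mm^2
strain = (Lf - L0) / L0 = (70.4540 - 49.2000) / 49.2000 = 0.4320
E = TS / strain = 8.6809 / 0.4320 = 20.0951 N/mm^2


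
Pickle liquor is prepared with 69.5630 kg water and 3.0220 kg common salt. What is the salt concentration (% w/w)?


Formula: Conc = salt / (water + salt) * 100
Substituting: Conc = 3.0220 / (69.5630 + 3.0220) * 100
Result: 4.1634 %


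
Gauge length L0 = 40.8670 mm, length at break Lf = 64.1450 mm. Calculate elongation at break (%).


Formula: Elongation = (Lf - L0) / L0 * 100
Substituting: Elongation = (64.1450 - 40.8670) / 40.8670 * 100
Result: 56.9604 %


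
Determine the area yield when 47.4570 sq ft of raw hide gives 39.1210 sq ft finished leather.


Formula: Yield = finished / raw * 100
Substituting: Yield = 39.1210 / 47.4570 * 100
Result: 82.4346 %


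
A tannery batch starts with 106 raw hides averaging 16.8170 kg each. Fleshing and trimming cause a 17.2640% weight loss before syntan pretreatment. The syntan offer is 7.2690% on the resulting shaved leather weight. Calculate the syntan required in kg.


Total_raw = N * avg_wt = 106 * 16.8170 = 1782.6020 kg
Substrate = Total_raw * (1 - loss/100) = 1782.6020 * (1 - 17.2640/100) = 1474.8536 kg
Syntan = Substrate * pct / 100 = 1474.8536 * 7.2690 / 100 = 107.2071 kg


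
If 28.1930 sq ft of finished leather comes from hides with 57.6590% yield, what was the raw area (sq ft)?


Formula: raw = finished * 100 / yield
Substituting: raw = 28.1930 * 100 / 57.6590
Result: 48.8961 sq ft


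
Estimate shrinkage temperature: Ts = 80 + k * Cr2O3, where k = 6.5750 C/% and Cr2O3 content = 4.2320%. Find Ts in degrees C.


Formula: Ts = 80 + k * Cr2O3
Substituting: Ts = 80 + 6.5750 * 4.2320
Result: 107.8254 C


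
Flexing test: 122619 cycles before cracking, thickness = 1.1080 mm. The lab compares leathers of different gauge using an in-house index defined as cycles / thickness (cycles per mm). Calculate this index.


Formula: Index = cycles / thickness
Substituting: Index = 122619 / 1.1080
Result: 110666.9675 cycles/mm


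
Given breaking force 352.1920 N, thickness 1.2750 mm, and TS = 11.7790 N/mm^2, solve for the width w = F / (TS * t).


Formula: w = F / (TS * t)
Substituting: w = 352.1920 / (11.7790 * 1.2750)
Result: 23.4510 mm


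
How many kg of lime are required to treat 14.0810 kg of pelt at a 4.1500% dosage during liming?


Formula: Lime = substrate * pct / 100
Substituting: Lime = 14.0810 * 4.1500 / 100
Result: 0.5844 kg


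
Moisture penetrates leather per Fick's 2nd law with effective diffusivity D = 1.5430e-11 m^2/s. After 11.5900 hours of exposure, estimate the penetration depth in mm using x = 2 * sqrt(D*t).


t = 11.5900 hr * 3600 = 41724.0000 s
D * t = 1.5430e-11 * 41724.0000 = 6.4380e-07
x = 2 * sqrt(D*t) = 2 * sqrt(6.4380e-07) = 0.00160474 m = 1.6047 mm


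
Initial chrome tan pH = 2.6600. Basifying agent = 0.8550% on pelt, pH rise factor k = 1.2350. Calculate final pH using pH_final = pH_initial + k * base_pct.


Formula: pH_final = pH_initial + k * base_pct
Substituting: pH_final = 2.6600 + 1.2350 * 0.8550
Result: 3.7159


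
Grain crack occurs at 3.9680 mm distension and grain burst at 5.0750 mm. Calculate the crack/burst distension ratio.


Formula: Ratio = crack / burst
Substituting: Ratio = 3.9680 / 5.0750
Result: 0.7819


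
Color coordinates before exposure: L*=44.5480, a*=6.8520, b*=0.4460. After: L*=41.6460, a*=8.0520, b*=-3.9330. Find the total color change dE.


dL = -2.9020, da = 1.2000, db = -4.3790
dE = sqrt((-2.9020)^2 + 1.2000^2 + (-4.3790)^2) = 5.3886


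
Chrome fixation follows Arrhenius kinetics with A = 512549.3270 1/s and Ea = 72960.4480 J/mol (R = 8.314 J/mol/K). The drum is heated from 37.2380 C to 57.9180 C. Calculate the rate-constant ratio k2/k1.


T1 = 37.2380 + 273.15 = 310.3880 K; T2 = 57.9180 + 273.15 = 331.0680 K
k1 = A * exp(-Ea/(R*T1)) = 512549.3270 * exp(-72960.4480/(8.314*310.3880)) = 2.6972e-07 1/s
k2 = A * exp(-Ea/(R*T2)) = 512549.3270 * exp(-72960.4480/(8.314*331.0680)) = 1.5772e-06 1/s
k2/k1 = 1.5772e-06 / 2.6972e-07 = 5.8478


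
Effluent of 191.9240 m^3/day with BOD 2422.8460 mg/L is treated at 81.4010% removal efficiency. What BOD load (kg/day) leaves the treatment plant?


Load_in = volume * conc / 1000 = 191.9240 * 2422.8460 / 1000 = 465.0023 kg/day
Removed = Load_in * eff / 100 = 465.0023 * 81.4010 / 100 = 378.5165 kg/day
Load_out = Load_in - Removed = 465.0023 - 378.5165 = 86.4858 kg/day


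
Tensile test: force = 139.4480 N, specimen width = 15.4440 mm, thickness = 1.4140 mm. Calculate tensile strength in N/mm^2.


Formula: TS = force / (width * thickness)
Substituting: TS = 139.4480 / (15.4440 * 1.4140)
Result: 6.3856 N/mm^2


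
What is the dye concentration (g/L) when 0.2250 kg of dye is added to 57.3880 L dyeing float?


Formula: Conc = dye_mass(kg) / volume(L) * 1000
Substituting: Conc = 0.2250 / 57.3880 * 1000
Result: 3.9207 g/L


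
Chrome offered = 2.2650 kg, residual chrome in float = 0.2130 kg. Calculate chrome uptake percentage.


Formula: Uptake = (offered - residual) / offered * 100
Substituting: Uptake = (2.2650 - 0.2130) / 2.2650 * 100
Result: 90.5960 %


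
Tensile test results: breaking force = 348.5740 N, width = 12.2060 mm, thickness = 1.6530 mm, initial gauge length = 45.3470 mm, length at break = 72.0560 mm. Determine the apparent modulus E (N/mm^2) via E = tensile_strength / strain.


TS = F / (w * t) = 348.5740 / (12.2060 * 1.6530) = 17.2762 N/mm^2
strain = (Lf - L0) / L0 = (72.0560 - 45.3470) / 45.3470 = 0.5890
E = TS / strain = 17.2762 / 0.5890 = 29.3319 N/mm^2


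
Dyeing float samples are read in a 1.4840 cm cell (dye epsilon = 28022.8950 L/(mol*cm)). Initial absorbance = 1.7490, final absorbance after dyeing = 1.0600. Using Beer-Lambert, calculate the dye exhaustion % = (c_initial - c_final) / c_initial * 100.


c_initial = A_i / (epsilon * l) = 1.7490 / (28022.8950 * 1.4840) = 4.2057e-05 mol/L
c_final = A_f / (epsilon * l) = 1.0600 / (28022.8950 * 1.4840) = 2.5489e-05 mol/L
Exhaustion = (c_initial - c_final) / c_initial * 100 = (4.2057e-05 - 2.5489e-05) / 4.2057e-05 * 100 = 39.3939 %


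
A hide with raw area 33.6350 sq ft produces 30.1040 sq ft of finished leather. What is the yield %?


Formula: Yield = finished / raw * 100
Substituting: Yield = 30.1040 / 33.6350 * 100
Result: 89.5020 %


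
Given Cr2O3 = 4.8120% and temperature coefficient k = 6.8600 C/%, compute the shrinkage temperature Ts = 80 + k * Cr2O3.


Formula: Ts = 80 + k * Cr2O3
Substituting: Ts = 80 + 6.8600 * 4.8120
Result: 113.0103 C


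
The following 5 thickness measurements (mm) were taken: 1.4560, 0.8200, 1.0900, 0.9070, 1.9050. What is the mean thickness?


Formula: Average = sum / n
Substituting: Average = 6.1780 / 5
Result: 1.2356 mm


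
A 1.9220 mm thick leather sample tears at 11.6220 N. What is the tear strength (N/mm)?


Formula: Tear strength = force / thickness
Substituting: Tear strength = 11.6220 / 1.9220
Result: 6.0468 N/mm


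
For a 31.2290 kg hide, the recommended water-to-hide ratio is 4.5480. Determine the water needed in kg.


Formula: Water = hide_weight * ratio
Substituting: Water = 31.2290 * 4.5480
Result: 142.0295 kg


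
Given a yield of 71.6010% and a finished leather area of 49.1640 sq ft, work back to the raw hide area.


Formula: raw = finished * 100 / yield
Substituting: raw = 49.1640 * 100 / 71.6010
Result: 68.6638 sq ft


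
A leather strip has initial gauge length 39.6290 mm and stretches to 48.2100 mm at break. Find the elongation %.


Formula: Elongation = (Lf - L0) / L0 * 100
Substituting: Elongation = (48.2100 - 39.6290) / 39.6290 * 100
Result: 21.6533 %


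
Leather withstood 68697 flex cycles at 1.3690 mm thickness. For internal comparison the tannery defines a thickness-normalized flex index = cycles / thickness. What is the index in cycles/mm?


Formula: Index = cycles / thickness
Substituting: Index = 68697 / 1.3690
Result: 50180.4237 cycles/mm


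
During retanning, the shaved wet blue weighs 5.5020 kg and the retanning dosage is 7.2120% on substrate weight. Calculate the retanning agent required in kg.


Formula: Retan = substrate * pct / 100
Substituting: Retan = 5.5020 * 7.2120 / 100
Result: 0.3968 kg


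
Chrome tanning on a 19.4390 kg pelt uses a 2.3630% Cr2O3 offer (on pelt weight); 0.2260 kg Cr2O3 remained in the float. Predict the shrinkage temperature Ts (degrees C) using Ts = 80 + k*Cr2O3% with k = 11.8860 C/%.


Offered = pelt * offer_pct / 100 = 19.4390 * 2.3630 / 100 = 0.4593 kg
Uptake = offered - residual = 0.4593 - 0.2260 = 0.2333 kg
Cr2O3% on pelt = uptake / pelt * 100 = 0.2333 / 19.4390 * 100 = 1.2004 %
Ts = 80 + k * Cr2O3% = 80 + 11.8860 * 1.2004 = 94.2678 C


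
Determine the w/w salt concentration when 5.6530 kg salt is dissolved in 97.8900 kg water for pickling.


Formula: Conc = salt / (water + salt) * 100
Substituting: Conc = 5.6530 / (97.8900 + 5.6530) * 100
Result: 5.4596 %


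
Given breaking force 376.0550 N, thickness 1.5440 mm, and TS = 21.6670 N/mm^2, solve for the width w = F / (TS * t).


Formula: w = F / (TS * t)
Substituting: w = 376.0550 / (21.6670 * 1.5440)
Result: 11.2410 mm


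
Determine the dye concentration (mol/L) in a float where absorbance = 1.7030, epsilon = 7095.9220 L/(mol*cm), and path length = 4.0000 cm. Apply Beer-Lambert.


Formula: c = A / (epsilon * l)
Substituting: c = 1.7030 / (7095.9220 * 4.0000)
Result: 5.9999e-05 mol/L


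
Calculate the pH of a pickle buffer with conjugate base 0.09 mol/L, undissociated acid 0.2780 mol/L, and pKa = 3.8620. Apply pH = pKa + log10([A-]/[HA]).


ratio = [A-] / [HA] = 0.09 / 0.2780 = 0.3237
log10(ratio) = -0.4898
pH = pKa + log10(ratio) = 3.8620 - 0.4898 = 3.3722


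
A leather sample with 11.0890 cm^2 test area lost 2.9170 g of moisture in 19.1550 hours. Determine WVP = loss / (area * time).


Formula: WVP = loss / (area * time)
Substituting: WVP = 2.9170 / (11.0890 * 19.1550)
Result: 0.0137329 g/(cm^2*hr)


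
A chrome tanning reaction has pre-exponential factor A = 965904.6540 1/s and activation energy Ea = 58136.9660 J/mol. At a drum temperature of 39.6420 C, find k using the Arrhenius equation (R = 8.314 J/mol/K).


T_K = T_C + 273.15 = 39.6420 + 273.15 = 312.7920 K
exponent = -Ea / (R * T_K) = -58136.9660 / (8.314 * 312.7920) = -22.3556
k = A * exp(exponent) = 965904.6540 * exp(-22.3556) = 1.8880e-04 1/s


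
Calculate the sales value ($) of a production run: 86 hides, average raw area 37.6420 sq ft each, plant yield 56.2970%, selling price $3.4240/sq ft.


Raw_total = N * avg_area = 86 * 37.6420 = 3237.2120 sq ft
Finished = Raw_total * yield / 100 = 3237.2120 * 56.2970 / 100 = 1822.4532 sq ft
Value = Finished * price = 1822.4532 * 3.4240 = 6240.0799 $


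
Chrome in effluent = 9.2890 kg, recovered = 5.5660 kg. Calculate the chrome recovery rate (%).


Formula: Recovery = recovered / input * 100
Substituting: Recovery = 5.5660 / 9.2890 * 100
Result: 59.9203 %


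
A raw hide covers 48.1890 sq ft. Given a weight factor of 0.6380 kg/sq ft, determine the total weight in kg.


Formula: Weight = area * weight_per_sqft
Substituting: Weight = 48.1890 * 0.6380
Result: 30.7446 kg


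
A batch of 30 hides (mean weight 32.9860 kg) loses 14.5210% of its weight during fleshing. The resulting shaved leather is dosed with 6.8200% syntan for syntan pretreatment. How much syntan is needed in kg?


Total_raw = N * avg_wt = 30 * 32.9860 = 989.5800 kg
Substrate = Total_raw * (1 - loss/100) = 989.5800 * (1 - 14.5210/100) = 845.8831 kg
Syntan = Substrate * pct / 100 = 845.8831 * 6.8200 / 100 = 57.6892 kg


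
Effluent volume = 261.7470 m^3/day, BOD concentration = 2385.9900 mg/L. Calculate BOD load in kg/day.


Formula: BOD_load = volume * conc / 1000
Substituting: BOD_load = 261.7470 * 2385.9900 / 1000
Result: 624.5257 kg/day


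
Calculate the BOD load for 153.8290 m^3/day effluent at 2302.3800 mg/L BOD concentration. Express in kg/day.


Formula: BOD_load = volume * conc / 1000
Substituting: BOD_load = 153.8290 * 2302.3800 / 1000
Result: 354.1728 kg/day


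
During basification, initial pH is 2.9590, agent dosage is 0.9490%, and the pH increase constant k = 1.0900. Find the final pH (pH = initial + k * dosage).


Formula: pH_final = pH_initial + k * base_pct
Substituting: pH_final = 2.9590 + 1.0900 * 0.9490
Result: 3.9934


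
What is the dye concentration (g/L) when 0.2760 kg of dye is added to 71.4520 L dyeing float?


Formula: Conc = dye_mass(kg) / volume(L) * 1000
Substituting: Conc = 0.2760 / 71.4520 * 1000
Result: 3.8627 g/L


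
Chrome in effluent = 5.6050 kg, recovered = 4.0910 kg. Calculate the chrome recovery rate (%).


Formula: Recovery = recovered / input * 100
Substituting: Recovery = 4.0910 / 5.6050 * 100
Result: 72.9884 %


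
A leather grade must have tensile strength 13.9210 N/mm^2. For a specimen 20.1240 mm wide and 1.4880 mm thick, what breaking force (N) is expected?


Formula: F = TS * w * t
Substituting: F = 13.9210 * 20.1240 * 1.4880
Result: 416.8576 N


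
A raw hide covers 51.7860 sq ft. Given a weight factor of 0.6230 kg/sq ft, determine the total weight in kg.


Formula: Weight = area * weight_per_sqft
Substituting: Weight = 51.7860 * 0.6230
Result: 32.2627 kg


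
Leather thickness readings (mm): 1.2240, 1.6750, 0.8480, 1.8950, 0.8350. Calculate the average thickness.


Formula: Average = sum / n
Substituting: Average = 6.4770 / 5
Result: 1.2954 mm


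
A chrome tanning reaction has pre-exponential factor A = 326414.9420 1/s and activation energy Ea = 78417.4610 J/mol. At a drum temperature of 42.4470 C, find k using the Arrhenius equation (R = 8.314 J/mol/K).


T_K = T_C + 273.15 = 42.4470 + 273.15 = 315.5970 K
exponent = -Ea / (R * T_K) = -78417.4610 / (8.314 * 315.5970) = -29.8861
k = A * exp(exponent) = 326414.9420 * exp(-29.8861) = 3.4228e-08 1/s


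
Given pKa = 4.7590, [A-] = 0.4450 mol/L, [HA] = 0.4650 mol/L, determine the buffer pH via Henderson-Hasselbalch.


ratio = [A-] / [HA] = 0.4450 / 0.4650 = 0.9570
log10(ratio) = -0.0190929
pH = pKa + log10(ratio) = 4.7590 - 0.0190929 = 4.7399


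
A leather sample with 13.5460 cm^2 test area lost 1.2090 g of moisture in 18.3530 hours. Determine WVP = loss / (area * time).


Formula: WVP = loss / (area * time)
Substituting: WVP = 1.2090 / (13.5460 * 18.3530)
Result: 0.00486304 g/(cm^2*hr)


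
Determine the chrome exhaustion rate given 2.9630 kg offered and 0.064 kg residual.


Formula: Uptake = (offered - residual) / offered * 100
Substituting: Uptake = (2.9630 - 0.064) / 2.9630 * 100
Result: 97.8400 %


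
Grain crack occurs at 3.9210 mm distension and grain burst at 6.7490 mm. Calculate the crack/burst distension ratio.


Formula: Ratio = crack / burst
Substituting: Ratio = 3.9210 / 6.7490
Result: 0.5810


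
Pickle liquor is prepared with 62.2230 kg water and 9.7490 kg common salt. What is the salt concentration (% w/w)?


Formula: Conc = salt / (water + salt) * 100
Substituting: Conc = 9.7490 / (62.2230 + 9.7490) * 100
Result: 13.5455 %


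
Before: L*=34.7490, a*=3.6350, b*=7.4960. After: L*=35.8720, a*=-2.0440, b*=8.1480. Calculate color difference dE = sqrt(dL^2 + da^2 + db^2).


dL = 1.1230, da = -5.6790, db = 0.6520
dE = sqrt(1.1230^2 + (-5.6790)^2 + 0.6520^2) = 5.8256


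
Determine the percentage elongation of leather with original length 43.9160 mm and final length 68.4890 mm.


Formula: Elongation = (Lf - L0) / L0 * 100
Substituting: Elongation = (68.4890 - 43.9160) / 43.9160 * 100
Result: 55.9545 %


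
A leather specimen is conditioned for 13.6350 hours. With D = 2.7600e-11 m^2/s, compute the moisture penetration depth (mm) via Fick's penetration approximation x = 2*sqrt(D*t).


t = 13.6350 hr * 3600 = 49086.0000 s
D * t = 2.7600e-11 * 49086.0000 = 1.3548e-06
x = 2 * sqrt(D*t) = 2 * sqrt(1.3548e-06) = 0.00232789 m = 2.3279 mm


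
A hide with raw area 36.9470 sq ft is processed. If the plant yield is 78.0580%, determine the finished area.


Formula: finished = raw * yield / 100
Substituting: finished = 36.9470 * 78.0580 / 100
Result: 28.8401 sq ft


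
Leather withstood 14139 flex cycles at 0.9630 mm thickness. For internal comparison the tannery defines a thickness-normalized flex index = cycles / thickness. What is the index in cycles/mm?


Formula: Index = cycles / thickness
Substituting: Index = 14139 / 0.9630
Result: 14682.2430 cycles/mm


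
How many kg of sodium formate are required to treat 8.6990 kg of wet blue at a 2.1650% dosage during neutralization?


Formula: Neutralizer = substrate * pct / 100
Substituting: Neutralizer = 8.6990 * 2.1650 / 100
Result: 0.1883 kg


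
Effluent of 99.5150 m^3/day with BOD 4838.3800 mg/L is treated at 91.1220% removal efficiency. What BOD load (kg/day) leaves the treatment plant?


Load_in = volume * conc / 1000 = 99.5150 * 4838.3800 / 1000 = 481.4914 kg/day
Removed = Load_in * eff / 100 = 481.4914 * 91.1220 / 100 = 438.7446 kg/day
Load_out = Load_in - Removed = 481.4914 - 438.7446 = 42.7468 kg/day


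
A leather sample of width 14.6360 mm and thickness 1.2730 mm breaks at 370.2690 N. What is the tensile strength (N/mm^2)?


Formula: TS = force / (width * thickness)
Substituting: TS = 370.2690 / (14.6360 * 1.2730)
Result: 19.8731 N/mm^2


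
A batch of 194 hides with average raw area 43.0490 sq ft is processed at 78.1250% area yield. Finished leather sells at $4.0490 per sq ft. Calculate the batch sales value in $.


Raw_total = N * avg_area = 194 * 43.0490 = 8351.5060 sq ft
Finished = Raw_total * yield / 100 = 8351.5060 * 78.1250 / 100 = 6524.6141 sq ft
Value = Finished * price = 6524.6141 * 4.0490 = 26418.1623 $


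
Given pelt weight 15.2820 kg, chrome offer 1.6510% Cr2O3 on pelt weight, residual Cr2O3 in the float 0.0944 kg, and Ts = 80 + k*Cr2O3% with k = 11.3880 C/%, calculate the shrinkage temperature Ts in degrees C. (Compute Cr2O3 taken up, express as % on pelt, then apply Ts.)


Offered = pelt * offer_pct / 100 = 15.2820 * 1.6510 / 100 = 0.2523 kg
Uptake = offered - residual = 0.2523 - 0.0944 = 0.1579 kg
Cr2O3% on pelt = uptake / pelt * 100 = 0.1579 / 15.2820 * 100 = 1.0333 %
Ts = 80 + k * Cr2O3% = 80 + 11.3880 * 1.0333 = 91.7670 C


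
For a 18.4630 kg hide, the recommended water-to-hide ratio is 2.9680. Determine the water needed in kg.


Formula: Water = hide_weight * ratio
Substituting: Water = 18.4630 * 2.9680
Result: 54.7982 kg


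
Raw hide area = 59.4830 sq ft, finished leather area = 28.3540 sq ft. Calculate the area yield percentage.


Formula: Yield = finished / raw * 100
Substituting: Yield = 28.3540 / 59.4830 * 100
Result: 47.6674 %


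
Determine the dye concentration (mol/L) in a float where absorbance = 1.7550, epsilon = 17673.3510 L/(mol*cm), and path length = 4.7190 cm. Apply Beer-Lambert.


Formula: c = A / (epsilon * l)
Substituting: c = 1.7550 / (17673.3510 * 4.7190)
Result: 2.1043e-05 mol/L


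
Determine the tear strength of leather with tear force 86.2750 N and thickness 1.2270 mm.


Formula: Tear strength = force / thickness
Substituting: Tear strength = 86.2750 / 1.2270
Result: 70.3138 N/mm


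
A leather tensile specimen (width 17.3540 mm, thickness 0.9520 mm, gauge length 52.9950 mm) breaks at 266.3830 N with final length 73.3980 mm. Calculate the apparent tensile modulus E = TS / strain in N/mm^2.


TS = F / (w * t) = 266.3830 / (17.3540 * 0.9520) = 16.1239 N/mm^2
strain = (Lf - L0) / L0 = (73.3980 - 52.9950) / 52.9950 = 0.3850
E = TS / strain = 16.1239 / 0.3850 = 41.8804 N/mm^2


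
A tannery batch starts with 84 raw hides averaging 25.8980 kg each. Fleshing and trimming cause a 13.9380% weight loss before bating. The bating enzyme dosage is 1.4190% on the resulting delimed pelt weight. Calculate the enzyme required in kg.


Total_raw = N * avg_wt = 84 * 25.8980 = 2175.4320 kg
Substrate = Total_raw * (1 - loss/100) = 2175.4320 * (1 - 13.9380/100) = 1872.2203 kg
Enzyme = Substrate * pct / 100 = 1872.2203 * 1.4190 / 100 = 26.5668 kg


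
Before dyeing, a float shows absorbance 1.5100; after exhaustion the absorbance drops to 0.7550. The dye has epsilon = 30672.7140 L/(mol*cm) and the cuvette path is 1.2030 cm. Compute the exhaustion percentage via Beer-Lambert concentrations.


c_initial = A_i / (epsilon * l) = 1.5100 / (30672.7140 * 1.2030) = 4.0922e-05 mol/L
c_final = A_f / (epsilon * l) = 0.7550 / (30672.7140 * 1.2030) = 2.0461e-05 mol/L
Exhaustion = (c_initial - c_final) / c_initial * 100 = (4.0922e-05 - 2.0461e-05) / 4.0922e-05 * 100 = 50.0000 %


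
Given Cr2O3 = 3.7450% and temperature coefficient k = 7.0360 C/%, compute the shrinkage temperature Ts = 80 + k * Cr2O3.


Formula: Ts = 80 + k * Cr2O3
Substituting: Ts = 80 + 7.0360 * 3.7450
Result: 106.3498 C


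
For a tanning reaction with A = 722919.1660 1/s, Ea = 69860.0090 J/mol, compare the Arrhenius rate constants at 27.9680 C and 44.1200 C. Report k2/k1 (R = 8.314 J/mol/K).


T1 = 27.9680 + 273.15 = 301.1180 K; T2 = 44.1200 + 273.15 = 317.2700 K
k1 = A * exp(-Ea/(R*T1)) = 722919.1660 * exp(-69860.0090/(8.314*301.1180)) = 5.4967e-07 1/s
k2 = A * exp(-Ea/(R*T2)) = 722919.1660 * exp(-69860.0090/(8.314*317.2700)) = 2.2755e-06 1/s
k2/k1 = 2.2755e-06 / 5.4967e-07 = 4.1397


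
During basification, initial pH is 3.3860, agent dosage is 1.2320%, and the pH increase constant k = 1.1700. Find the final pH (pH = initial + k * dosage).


Formula: pH_final = pH_initial + k * base_pct
Substituting: pH_final = 3.3860 + 1.1700 * 1.2320
Result: 4.8274


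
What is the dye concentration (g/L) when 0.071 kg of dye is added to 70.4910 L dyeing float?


Formula: Conc = dye_mass(kg) / volume(L) * 1000
Substituting: Conc = 0.071 / 70.4910 * 1000
Result: 1.0072 g/L


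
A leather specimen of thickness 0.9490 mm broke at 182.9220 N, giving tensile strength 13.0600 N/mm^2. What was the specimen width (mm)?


Formula: w = F / (TS * t)
Substituting: w = 182.9220 / (13.0600 * 0.9490)
Result: 14.7590 mm


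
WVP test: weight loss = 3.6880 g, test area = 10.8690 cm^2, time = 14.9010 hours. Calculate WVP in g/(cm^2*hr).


Formula: WVP = loss / (area * time)
Substituting: WVP = 3.6880 / (10.8690 * 14.9010)
Result: 0.0227712 g/(cm^2*hr)


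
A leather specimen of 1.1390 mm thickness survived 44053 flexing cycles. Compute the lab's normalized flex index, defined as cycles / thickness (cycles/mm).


Formula: Index = cycles / thickness
Substituting: Index = 44053 / 1.1390
Result: 38676.9096 cycles/mm


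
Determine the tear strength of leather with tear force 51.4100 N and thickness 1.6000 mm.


Formula: Tear strength = force / thickness
Substituting: Tear strength = 51.4100 / 1.6000
Result: 32.1312 N/mm


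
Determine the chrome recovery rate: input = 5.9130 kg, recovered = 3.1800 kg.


Formula: Recovery = recovered / input * 100
Substituting: Recovery = 3.1800 / 5.9130 * 100
Result: 53.7798 %


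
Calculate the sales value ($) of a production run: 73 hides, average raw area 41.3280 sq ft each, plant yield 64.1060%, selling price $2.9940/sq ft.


Raw_total = N * avg_area = 73 * 41.3280 = 3016.9440 sq ft
Finished = Raw_total * yield / 100 = 3016.9440 * 64.1060 / 100 = 1934.0421 sq ft
Value = Finished * price = 1934.0421 * 2.9940 = 5790.5221 $


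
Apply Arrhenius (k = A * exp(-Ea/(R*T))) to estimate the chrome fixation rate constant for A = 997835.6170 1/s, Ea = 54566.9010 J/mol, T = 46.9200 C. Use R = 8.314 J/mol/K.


T_K = T_C + 273.15 = 46.9200 + 273.15 = 320.0700 K
exponent = -Ea / (R * T_K) = -54566.9010 / (8.314 * 320.0700) = -20.5057
k = A * exp(exponent) = 997835.6170 * exp(-20.5057) = 0.00124037 1/s
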